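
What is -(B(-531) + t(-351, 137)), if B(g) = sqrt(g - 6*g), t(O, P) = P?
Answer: -137 - 3*sqrt(295) ≈ -188.53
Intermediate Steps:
B(g) = sqrt(5)*sqrt(-g) (B(g) = sqrt(-5*g) = sqrt(5)*sqrt(-g))
-(B(-531) + t(-351, 137)) = -(sqrt(5)*sqrt(-1*(-531)) + 137) = -(sqrt(5)*sqrt(531) + 137) = -(sqrt(5)*(3*sqrt(59)) + 137) = -(3*sqrt(295) + 137) = -(137 + 3*sqrt(295)) = -137 - 3*sqrt(295)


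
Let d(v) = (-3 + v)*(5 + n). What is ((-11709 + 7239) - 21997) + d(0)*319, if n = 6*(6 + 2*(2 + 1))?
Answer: -100156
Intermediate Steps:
n = 72 (n = 6*(6 + 2*3) = 6*(6 + 6) = 6*12 = 72)
d(v) = -231 + 77*v (d(v) = (-3 + v)*(5 + 72) = (-3 + v)*77 = -231 + 77*v)
((-11709 + 7239) - 21997) + d(0)*319 = ((-11709 + 7239) - 21997) + (-231 + 77*0)*319 = (-4470 - 21997) + (-231 + 0)*319 = -26467 - 231*319 = -26467 - 73689 = -100156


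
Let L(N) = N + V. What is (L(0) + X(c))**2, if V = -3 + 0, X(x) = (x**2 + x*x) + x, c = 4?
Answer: 1089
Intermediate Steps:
X(x) = x + 2*x**2 (X(x) = (x**2 + x**2) + x = 2*x**2 + x = x + 2*x**2)
V = -3
L(N) = -3 + N (L(N) = N - 3 = -3 + N)
(L(0) + X(c))**2 = ((-3 + 0) + 4*(1 + 2*4))**2 = (-3 + 4*(1 + 8))**2 = (-3 + 4*9)**2 = (-3 + 36)**2 = 33**2 = 1089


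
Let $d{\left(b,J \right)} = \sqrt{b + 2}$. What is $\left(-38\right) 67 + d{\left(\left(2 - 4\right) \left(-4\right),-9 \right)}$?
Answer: $-2546 + \sqrt{10} \approx -2542.8$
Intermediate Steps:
$d{\left(b,J \right)} = \sqrt{2 + b}$
$\left(-38\right) 67 + d{\left(\left(2 - 4\right) \left(-4\right),-9 \right)} = \left(-38\right) 67 + \sqrt{2 + \left(2 - 4\right) \left(-4\right)} = -2546 + \sqrt{2 + \left(2 - 4\right) \left(-4\right)} = -2546 + \sqrt{2 - -8} = -2546 + \sqrt{2 + 8} = -2546 + \sqrt{10}$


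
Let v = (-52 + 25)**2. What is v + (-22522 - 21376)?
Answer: -43169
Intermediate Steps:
v = 729 (v = (-27)**2 = 729)
v + (-22522 - 21376) = 729 + (-22522 - 21376) = 729 - 43898 = -43169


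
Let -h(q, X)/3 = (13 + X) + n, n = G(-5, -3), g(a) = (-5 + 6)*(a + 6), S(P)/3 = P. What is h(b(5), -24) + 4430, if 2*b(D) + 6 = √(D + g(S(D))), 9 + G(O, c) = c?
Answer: 4499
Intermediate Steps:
S(P) = 3*P
g(a) = 6 + a (g(a) = 1*(6 + a) = 6 + a)
G(O, c) = -9 + c
n = -12 (n = -9 - 3 = -12)
b(D) = -3 + √(6 + 4*D)/2 (b(D) = -3 + √(D + (6 + 3*D))/2 = -3 + √(6 + 4*D)/2)
h(q, X) = -3 - 3*X (h(q, X) = -3*((13 + X) - 12) = -3*(1 + X) = -3 - 3*X)
h(b(5), -24) + 4430 = (-3 - 3*(-24)) + 4430 = (-3 + 72) + 4430 = 69 + 4430 = 4499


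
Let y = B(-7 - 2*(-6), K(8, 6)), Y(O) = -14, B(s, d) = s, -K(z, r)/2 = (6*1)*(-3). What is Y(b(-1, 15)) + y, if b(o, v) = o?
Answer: -9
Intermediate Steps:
K(z, r) = 36 (K(z, r) = -2*6*1*(-3) = -12*(-3) = -2*(-18) = 36)
y = 5 (y = -7 - 2*(-6) = -7 + 12 = 5)
Y(b(-1, 15)) + y = -14 + 5 = -9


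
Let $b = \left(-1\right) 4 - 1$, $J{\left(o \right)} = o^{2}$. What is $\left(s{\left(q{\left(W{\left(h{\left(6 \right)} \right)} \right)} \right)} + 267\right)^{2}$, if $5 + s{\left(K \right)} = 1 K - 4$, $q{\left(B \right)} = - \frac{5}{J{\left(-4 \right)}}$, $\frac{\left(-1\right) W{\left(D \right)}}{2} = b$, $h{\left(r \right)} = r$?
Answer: $\frac{16999129}{256} \approx 66403.0$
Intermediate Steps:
$b = -5$ ($b = -4 - 1 = -5$)
$W{\left(D \right)} = 10$ ($W{\left(D \right)} = \left(-2\right) \left(-5\right) = 10$)
$q{\left(B \right)} = - \frac{5}{16}$ ($q{\left(B \right)} = - \frac{5}{\left(-4\right)^{2}} = - \frac{5}{16}$)
$s{\left(K \right)} = -9 + K$ ($s{\left(K \right)} = -5 + \left(1 K - 4\right) = -5 + \left(K - 4\right) = -5 + \left(-4 + K\right) = -9 + K$)
$\left(s{\left(q{\left(W{\left(h{\left(6 \right)} \right)} \right)} \right)} + 267\right)^{2} = \left(\left(-9 - \frac{5}{16}\right) + 267\right)^{2} = \left(- \frac{149}{16} + 267\right)^{2} = \left(\frac{4123}{16}\right)^{2} = \frac{16999129}{256}$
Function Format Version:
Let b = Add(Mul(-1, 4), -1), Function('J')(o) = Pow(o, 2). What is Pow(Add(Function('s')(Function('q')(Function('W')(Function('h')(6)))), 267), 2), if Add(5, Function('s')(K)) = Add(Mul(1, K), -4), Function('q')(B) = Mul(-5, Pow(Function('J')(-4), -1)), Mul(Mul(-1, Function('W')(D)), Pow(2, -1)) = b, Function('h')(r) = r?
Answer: Rational(16999129, 256) ≈ 66403.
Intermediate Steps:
b = -5 (b = Add(-4, -1) = -5)
Function('W')(D) = 10 (Function('W')(D) = Mul(-2, -5) = 10)
Function('q')(B) = Rational(-5, 16) (Function('q')(B) = Mul(-5, Pow(Pow(-4, 2), -1)) = Mul(-5, Pow(16, -1)) = Mul(-5, Rational(1, 16)) = Rational(-5, 16))
Function('s')(K) = Add(-9, K) (Function('s')(K) = Add(-5, Add(Mul(1, K), -4)) = Add(-5, Add(K, -4)) = Add(-5, Add(-4, K)) = Add(-9, K))
Pow(Add(Function('s')(Function('q')(Function('W')(Function('h')(6)))), 267), 2) = Pow(Add(Add(-9, Rational(-5, 16)), 267), 2) = Pow(Add(Rational(-149, 16), 267), 2) = Pow(Rational(4123, 16), 2) = Rational(16999129, 256)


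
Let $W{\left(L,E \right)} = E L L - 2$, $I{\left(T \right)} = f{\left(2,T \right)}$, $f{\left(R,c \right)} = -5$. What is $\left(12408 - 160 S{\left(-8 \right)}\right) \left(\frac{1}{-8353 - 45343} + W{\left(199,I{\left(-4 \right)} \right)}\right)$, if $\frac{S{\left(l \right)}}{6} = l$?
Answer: $- \frac{26697413705103}{6712} \approx -3.9776 \cdot 10^{9}$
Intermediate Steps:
$S{\left(l \right)} = 6 l$
$I{\left(T \right)} = -5$
$W{\left(L,E \right)} = -2 + E L^{2}$ ($W{\left(L,E \right)} = E L^{2} - 2 = -2 + E L^{2}$)
$\left(12408 - 160 S{\left(-8 \right)}\right) \left(\frac{1}{-8353 - 45343} + W{\left(199,I{\left(-4 \right)} \right)}\right) = \left(12408 - 160 \cdot 6 \left(-8\right)\right) \left(\frac{1}{-8353 - 45343} - \left(2 + 5 \cdot 199^{2}\right)\right) = \left(12408 - -7680\right) \left(\frac{1}{-53696} - 198007\right) = \left(12408 + 7680\right) \left(- \frac{1}{53696} - 198007\right) = 20088 \left(- \frac{1}{53696} - 198007\right) = 20088 \left(- \frac{10632183873}{53696}\right) = - \frac{26697413705103}{6712}$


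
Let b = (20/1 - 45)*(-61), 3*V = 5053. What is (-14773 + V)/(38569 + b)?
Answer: -19633/60141 ≈ -0.32645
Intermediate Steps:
V = 5053/3 (V = (⅓)*5053 = 5053/3 ≈ 1684.3)
b = 1525 (b = (20*1 - 45)*(-61) = (20 - 45)*(-61) = -25*(-61) = 1525)
(-14773 + V)/(38569 + b) = (-14773 + 5053/3)/(38569 + 1525) = -39266/3/40094 = -39266/3*1/40094 = -19633/60141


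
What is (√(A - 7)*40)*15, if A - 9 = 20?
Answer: 600*√22 ≈ 2814.3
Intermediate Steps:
A = 29 (A = 9 + 20 = 29)
(√(A - 7)*40)*15 = (√(29 - 7)*40)*15 = (√22*40)*15 = (40*√22)*15 = 600*√22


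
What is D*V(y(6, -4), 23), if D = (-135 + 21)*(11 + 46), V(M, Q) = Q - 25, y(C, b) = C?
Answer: 12996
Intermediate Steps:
V(M, Q) = -25 + Q
D = -6498 (D = -114*57 = -6498)
D*V(y(6, -4), 23) = -6498*(-25 + 23) = -6498*(-2) = 12996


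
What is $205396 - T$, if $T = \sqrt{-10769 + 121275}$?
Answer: $205396 - \sqrt{110506} \approx 2.0506 \cdot 10^{5}$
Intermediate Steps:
$T = \sqrt{110506} \approx 332.42$
$205396 - T = 205396 - \sqrt{110506}$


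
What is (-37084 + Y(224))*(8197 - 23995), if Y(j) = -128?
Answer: 587875176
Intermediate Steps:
(-37084 + Y(224))*(8197 - 23995) = (-37084 - 128)*(8197 - 23995) = -37212*(-15798) = 587875176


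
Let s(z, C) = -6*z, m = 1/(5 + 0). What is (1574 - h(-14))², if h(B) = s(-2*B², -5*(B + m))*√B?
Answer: -74969180 - 7404096*I*√14 ≈ -7.4969e+7 - 2.7704e+7*I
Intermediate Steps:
m = ⅕ (m = 1/5 = ⅕ ≈ 0.20000)
h(B) = 12*B^(5/2) (h(B) = (-(-12)*B²)*√B = (12*B²)*√B = 12*B^(5/2))
(1574 - h(-14))² = (1574 - 12*(-14)^(5/2))² = (1574 - 12*196*I*√14)² = (1574 - 2352*I*√14)²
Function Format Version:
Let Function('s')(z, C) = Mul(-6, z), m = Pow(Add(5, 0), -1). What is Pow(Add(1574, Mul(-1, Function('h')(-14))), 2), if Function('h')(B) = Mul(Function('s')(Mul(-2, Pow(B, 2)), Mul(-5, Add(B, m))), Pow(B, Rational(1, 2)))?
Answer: Add(-74969180, Mul(-7404096, I, Pow(14, Rational(1, 2)))) ≈ Add(-7.4969e+7, Mul(-2.7704e+7, I))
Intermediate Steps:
m = Rational(1, 5) (m = Pow(5, -1) = Rational(1, 5) ≈ 0.20000)
Function('h')(B) = Mul(12, Pow(B, Rational(5, 2))) (Function('h')(B) = Mul(Mul(-6, Mul(-2, Pow(B, 2))), Pow(B, Rational(1, 2))) = Mul(Mul(12, Pow(B, 2)), Pow(B, Rational(1, 2))) = Mul(12, Pow(B, Rational(5, 2))))
Pow(Add(1574, Mul(-1, Function('h')(-14))), 2) = Pow(Add(1574, Mul(-1, Mul(12, Pow(-14, Rational(5, 2))))), 2) = Pow(Add(1574, Mul(-1, Mul(12, Mul(196, I, Pow(14, Rational(1, 2)))))), 2) = Pow(Add(1574, Mul(-1, Mul(2352, I, Pow(14, Rational(1, 2))))), 2) = Pow(Add(1574, Mul(-2352, I, Pow(14, Rational(1, 2)))), 2)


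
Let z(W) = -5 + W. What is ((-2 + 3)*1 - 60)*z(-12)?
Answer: 1003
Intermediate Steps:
((-2 + 3)*1 - 60)*z(-12) = ((-2 + 3)*1 - 60)*(-5 - 12) = (1*1 - 60)*(-17) = (1 - 60)*(-17) = -59*(-17) = 1003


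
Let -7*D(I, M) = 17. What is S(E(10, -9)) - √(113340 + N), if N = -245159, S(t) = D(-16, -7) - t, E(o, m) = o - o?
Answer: -17/7 - I*√131819 ≈ -2.4286 - 363.07*I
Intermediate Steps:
D(I, M) = -17/7 (D(I, M) = -⅐*17 = -17/7)
E(o, m) = 0
S(t) = -17/7 - t
S(E(10, -9)) - √(113340 + N) = (-17/7 - 1*0) - √(113340 - 245159) = (-17/7 + 0) - √(-131819) = -17/7 - I*√131819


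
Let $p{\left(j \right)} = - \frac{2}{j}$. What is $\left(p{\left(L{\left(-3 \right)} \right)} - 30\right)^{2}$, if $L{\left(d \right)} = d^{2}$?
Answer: $\frac{73984}{81} \approx 913.38$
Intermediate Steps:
$\left(p{\left(L{\left(-3 \right)} \right)} - 30\right)^{2} = \left(- \frac{2}{\left(-3\right)^{2}} - 30\right)^{2} = \left(- \frac{2}{9} - 30\right)^{2} = \left(- \frac{272}{9}\right)^{2} = \frac{73984}{81}$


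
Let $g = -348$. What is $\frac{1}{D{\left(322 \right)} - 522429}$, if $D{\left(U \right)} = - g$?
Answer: $- \frac{1}{522081} \approx -1.9154 \cdot 10^{-6}$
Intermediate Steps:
$D{\left(U \right)} = 348$ ($D{\left(U \right)} = \left(-1\right) \left(-348\right) = 348$)
$\frac{1}{D{\left(322 \right)} - 522429} = \frac{1}{348 - 522429} = \frac{1}{-522081} = - \frac{1}{522081}$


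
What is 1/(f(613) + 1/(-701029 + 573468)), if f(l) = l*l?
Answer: 127561/47933469408 ≈ 2.6612e-6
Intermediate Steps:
f(l) = l²
1/(f(613) + 1/(-701029 + 573468)) = 1/(613² + 1/(-701029 + 573468)) = 1/(375769 + 1/(-127561)) = 1/(375769 - 1/127561) = 1/(47933469408/127561) = 127561/47933469408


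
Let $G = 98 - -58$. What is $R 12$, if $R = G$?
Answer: $1872$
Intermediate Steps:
$G = 156$ ($G = 98 + 58 = 156$)
$R = 156$
$R 12 = 156 \cdot 12 = 1872$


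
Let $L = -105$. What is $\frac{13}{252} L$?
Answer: $- \frac{65}{12} \approx -5.4167$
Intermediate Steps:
$\frac{13}{252} L = \frac{13}{252} \left(-105\right) = - \frac{65}{12}$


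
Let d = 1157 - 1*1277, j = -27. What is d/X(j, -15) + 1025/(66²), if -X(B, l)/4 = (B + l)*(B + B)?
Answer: 22735/91476 ≈ 0.24854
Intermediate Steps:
X(B, l) = -8*B*(B + l) (X(B, l) = -4*(B + l)*(B + B) = -4*(B + l)*2*B = -8*B*(B + l))
d = -120 (d = 1157 - 1277 = -120)
d/X(j, -15) + 1025/(66²) = -120*1/(216*(-27 - 15)) + 1025/(66²) = -120/((-8*(-27)*(-42))) + 1025/4356 = -120/(-9072) + 1025*(1/4356) = -120*(-1/9072) + 1025/4356 = 5/378 + 1025/4356 = 22735/91476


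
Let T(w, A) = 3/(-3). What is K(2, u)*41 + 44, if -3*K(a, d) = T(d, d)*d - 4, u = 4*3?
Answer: 788/3 ≈ 262.67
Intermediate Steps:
u = 12
T(w, A) = -1 (T(w, A) = 3*(-⅓) = -1)
K(a, d) = 4/3 + d/3 (K(a, d) = -(-d - 4)/3 = -(-4 - d)/3 = 4/3 + d/3)
K(2, u)*41 + 44 = (4/3 + (⅓)*12)*41 + 44 = (4/3 + 4)*41 + 44 = (16/3)*41 + 44 = 656/3 + 44 = 788/3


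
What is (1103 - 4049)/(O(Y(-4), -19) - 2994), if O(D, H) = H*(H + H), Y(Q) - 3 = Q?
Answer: 1473/1136 ≈ 1.2967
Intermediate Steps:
Y(Q) = 3 + Q
O(D, H) = 2*H² (O(D, H) = H*(2*H) = 2*H²)
(1103 - 4049)/(O(Y(-4), -19) - 2994) = (1103 - 4049)/(2*(-19)² - 2994) = -2946/(2*361 - 2994) = -2946/(722 - 2994) = -2946/(-2272) = -2946*(-1/2272) = 1473/1136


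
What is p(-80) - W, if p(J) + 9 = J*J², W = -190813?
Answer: -321196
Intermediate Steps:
p(J) = -9 + J³ (p(J) = -9 + J*J² = -9 + J³)
p(-80) - W = (-9 + (-80)³) - 1*(-190813) = (-9 - 512000) + 190813 = -512009 + 190813 = -321196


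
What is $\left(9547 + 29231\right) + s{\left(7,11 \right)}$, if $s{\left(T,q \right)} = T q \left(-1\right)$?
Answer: $38701$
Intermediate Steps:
$s{\left(T,q \right)} = - T q$
$\left(9547 + 29231\right) + s{\left(7,11 \right)} = \left(9547 + 29231\right) - 7 \cdot 11 = 38778 - 77 = 38701$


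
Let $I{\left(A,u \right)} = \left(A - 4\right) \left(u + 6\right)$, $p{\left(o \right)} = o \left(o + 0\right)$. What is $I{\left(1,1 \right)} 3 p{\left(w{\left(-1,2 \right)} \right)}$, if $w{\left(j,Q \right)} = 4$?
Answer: $-1008$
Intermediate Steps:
$p{\left(o \right)} = o^{2}$ ($p{\left(o \right)} = o o = o^{2}$)
$I{\left(A,u \right)} = \left(-4 + A\right) \left(6 + u\right)$
$I{\left(1,1 \right)} 3 p{\left(w{\left(-1,2 \right)} \right)} = \left(-24 - 4 + 6 \cdot 1 + 1 \cdot 1\right) 3 \cdot 4^{2} = \left(-24 - 4 + 6 + 1\right) 3 \cdot 16 = \left(-21\right) 3 \cdot 16 = \left(-63\right) 16 = -1008$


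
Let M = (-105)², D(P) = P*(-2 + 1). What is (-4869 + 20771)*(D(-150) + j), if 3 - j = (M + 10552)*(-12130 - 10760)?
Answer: 7853960955066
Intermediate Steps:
D(P) = -P (D(P) = P*(-1) = -P)
M = 11025
j = 493897533 (j = 3 - (11025 + 10552)*(-12130 - 10760) = 3 - 21577*(-22890) = 3 - 1*(-493897530) = 3 + 493897530 = 493897533)
(-4869 + 20771)*(D(-150) + j) = (-4869 + 20771)*(-1*(-150) + 493897533) = 15902*(150 + 493897533) = 15902*493897683 = 7853960955066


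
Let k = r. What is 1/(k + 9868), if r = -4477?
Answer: 1/5391 ≈ 0.00018549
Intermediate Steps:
k = -4477
1/(k + 9868) = 1/(-4477 + 9868) = 1/5391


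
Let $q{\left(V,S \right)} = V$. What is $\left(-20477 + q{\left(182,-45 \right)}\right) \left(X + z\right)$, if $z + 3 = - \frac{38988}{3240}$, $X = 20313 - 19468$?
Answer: $- \frac{33688347}{2} \approx -1.6844 \cdot 10^{7}$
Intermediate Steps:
$X = 845$
$z = - \frac{451}{30}$ ($z = -3 - \frac{38988}{3240} = -3 - \frac{361}{30} = - \frac{451}{30} \approx -15.033$)
$\left(-20477 + q{\left(182,-45 \right)}\right) \left(X + z\right) = \left(-20477 + 182\right) \left(845 - \frac{451}{30}\right) = \left(-20295\right) \frac{24899}{30} = - \frac{33688347}{2}$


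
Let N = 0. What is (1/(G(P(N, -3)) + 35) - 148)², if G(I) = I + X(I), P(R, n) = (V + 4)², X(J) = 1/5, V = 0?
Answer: 1435121689/65536 ≈ 21898.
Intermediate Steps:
X(J) = ⅕
P(R, n) = 16 (P(R, n) = (0 + 4)² = 4² = 16)
G(I) = ⅕ + I (G(I) = I + ⅕ = ⅕ + I)
(1/(G(P(N, -3)) + 35) - 148)² = (1/((⅕ + 16) + 35) - 148)² = (1/(81/5 + 35) - 148)² = (1/(256/5) - 148)² = (5/256 - 148)² = (-37883/256)² = 1435121689/65536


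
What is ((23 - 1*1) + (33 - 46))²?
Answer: 81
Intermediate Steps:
((23 - 1*1) + (33 - 46))² = ((23 - 1) - 13)² = (22 - 13)² = 9² = 81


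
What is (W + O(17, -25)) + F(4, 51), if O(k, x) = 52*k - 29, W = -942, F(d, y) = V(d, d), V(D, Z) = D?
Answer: -83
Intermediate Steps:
F(d, y) = d
O(k, x) = -29 + 52*k
(W + O(17, -25)) + F(4, 51) = (-942 + (-29 + 52*17)) + 4 = (-942 + (-29 + 884)) + 4 = (-942 + 855) + 4 = -87 + 4 = -83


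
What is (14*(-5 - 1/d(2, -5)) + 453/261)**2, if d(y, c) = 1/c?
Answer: 22801/7569 ≈ 3.0124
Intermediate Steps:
(14*(-5 - 1/d(2, -5)) + 453/261)**2 = (14*(-5 - 1/(1/(-5))) + 453/261)**2 = (14*(-5 - 1/(-1/5)) + 453*(1/261))**2 = (14*(-5 - 1*(-5)) + 151/87)**2 = (14*(-5 + 5) + 151/87)**2 = (14*0 + 151/87)**2 = (0 + 151/87)**2 = (151/87)**2 = 22801/7569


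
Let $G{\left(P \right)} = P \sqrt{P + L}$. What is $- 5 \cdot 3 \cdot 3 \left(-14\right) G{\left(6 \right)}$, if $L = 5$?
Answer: $3780 \sqrt{11} \approx 12537.0$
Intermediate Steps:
$G{\left(P \right)} = P \sqrt{5 + P}$ ($G{\left(P \right)} = P \sqrt{P + 5} = P \sqrt{5 + P}$)
$- 5 \cdot 3 \cdot 3 \left(-14\right) G{\left(6 \right)} = - 5 \cdot 3 \cdot 3 \left(-14\right) 6 \sqrt{5 + 6} = \left(-5\right) 9 \left(-14\right) 6 \sqrt{11} = \left(-45\right) \left(-14\right) 6 \sqrt{11} = 630 \cdot 6 \sqrt{11} = 3780 \sqrt{11}$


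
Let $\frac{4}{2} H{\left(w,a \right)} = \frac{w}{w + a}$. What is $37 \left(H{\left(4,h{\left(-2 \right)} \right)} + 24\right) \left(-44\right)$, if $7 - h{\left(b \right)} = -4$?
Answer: $- \frac{589336}{15} \approx -39289.0$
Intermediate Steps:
$h{\left(b \right)} = 11$ ($h{\left(b \right)} = 7 - -4 = 7 + 4 = 11$)
$H{\left(w,a \right)} = \frac{w}{2 \left(a + w\right)}$ ($H{\left(w,a \right)} = \frac{w \frac{1}{w + a}}{2} = \frac{w \frac{1}{a + w}}{2} = \frac{w}{2 \left(a + w\right)}$)
$37 \left(H{\left(4,h{\left(-2 \right)} \right)} + 24\right) \left(-44\right) = 37 \left(\frac{1}{2} \cdot 4 \frac{1}{11 + 4} + 24\right) \left(-44\right) = 37 \left(\frac{1}{2} \cdot 4 \cdot \frac{1}{15} + 24\right) \left(-44\right) = 37 \left(\frac{2}{15} + 24\right) \left(-44\right) = 37 \cdot \frac{362}{15} \left(-44\right) = \frac{13394}{15} \left(-44\right) = - \frac{589336}{15}$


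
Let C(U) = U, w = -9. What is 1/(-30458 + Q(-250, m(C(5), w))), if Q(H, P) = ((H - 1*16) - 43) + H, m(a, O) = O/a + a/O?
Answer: -1/31017 ≈ -3.2240e-5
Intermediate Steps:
Q(H, P) = -59 + 2*H (Q(H, P) = ((H - 16) - 43) + H = ((-16 + H) - 43) + H = (-59 + H) + H = -59 + 2*H)
1/(-30458 + Q(-250, m(C(5), w))) = 1/(-30458 + (-59 + 2*(-250))) = 1/(-30458 + (-59 - 500)) = 1/(-30458 - 559) = 1/(-31017) = -1/31017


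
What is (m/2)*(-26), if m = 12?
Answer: -156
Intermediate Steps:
(m/2)*(-26) = (12/2)*(-26) = (12*(1/2))*(-26) = 6*(-26) = -156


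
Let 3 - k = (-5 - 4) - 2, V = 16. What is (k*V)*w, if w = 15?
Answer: 3360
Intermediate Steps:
k = 14 (k = 3 - ((-5 - 4) - 2) = 3 - (-9 - 2) = 3 - 1*(-11) = 3 + 11 = 14)
(k*V)*w = (14*16)*15 = 224*15 = 3360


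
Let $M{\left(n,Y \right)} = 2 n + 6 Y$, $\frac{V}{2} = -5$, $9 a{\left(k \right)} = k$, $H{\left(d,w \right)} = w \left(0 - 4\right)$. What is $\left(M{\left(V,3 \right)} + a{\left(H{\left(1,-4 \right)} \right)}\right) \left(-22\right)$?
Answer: $\frac{44}{9} \approx 4.8889$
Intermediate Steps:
$H{\left(d,w \right)} = - 4 w$ ($H{\left(d,w \right)} = w \left(-4\right) = - 4 w$)
$a{\left(k \right)} = \frac{k}{9}$
$V = -10$ ($V = 2 \left(-5\right) = -10$)
$\left(M{\left(V,3 \right)} + a{\left(H{\left(1,-4 \right)} \right)}\right) \left(-22\right) = \left(\left(2 \left(-10\right) + 6 \cdot 3\right) + \frac{\left(-4\right) \left(-4\right)}{9}\right) \left(-22\right) = \left(\left(-20 + 18\right) + \frac{1}{9} \cdot 16\right) \left(-22\right) = \left(-2 + \frac{16}{9}\right) \left(-22\right) = \left(- \frac{2}{9}\right) \left(-22\right) = \frac{44}{9}$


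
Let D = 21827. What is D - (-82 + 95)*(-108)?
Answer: 23231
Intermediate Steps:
D - (-82 + 95)*(-108) = 21827 - (-82 + 95)*(-108) = 21827 - 13*(-108) = 21827 - 1*(-1404) = 21827 + 1404 = 23231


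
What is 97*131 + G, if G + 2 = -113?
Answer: 12592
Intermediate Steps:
G = -115 (G = -2 - 113 = -115)
97*131 + G = 97*131 - 115 = 12707 - 115 = 12592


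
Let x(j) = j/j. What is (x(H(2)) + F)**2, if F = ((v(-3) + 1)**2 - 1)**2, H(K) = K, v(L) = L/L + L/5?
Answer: 1442401/390625 ≈ 3.6925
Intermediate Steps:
v(L) = 1 + L/5 (v(L) = 1 + L*(1/5) = 1 + L/5)
x(j) = 1
F = 576/625 (F = (((1 + (1/5)*(-3)) + 1)**2 - 1)**2 = (((1 - 3/5) + 1)**2 - 1)**2 = ((2/5 + 1)**2 - 1)**2 = ((7/5)**2 - 1)**2 = (49/25 - 1)**2 = (24/25)**2 = 576/625 ≈ 0.92160)
(x(H(2)) + F)**2 = (1 + 576/625)**2 = (1201/625)**2 = 1442401/390625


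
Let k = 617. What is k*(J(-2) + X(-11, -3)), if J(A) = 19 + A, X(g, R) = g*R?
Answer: 30850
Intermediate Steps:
X(g, R) = R*g
k*(J(-2) + X(-11, -3)) = 617*((19 - 2) - 3*(-11)) = 617*(17 + 33) = 617*50 = 30850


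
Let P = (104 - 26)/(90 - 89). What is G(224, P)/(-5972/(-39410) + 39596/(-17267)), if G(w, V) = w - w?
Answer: 0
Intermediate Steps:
P = 78 (P = 78/1 = 78*1 = 78)
G(w, V) = 0
G(224, P)/(-5972/(-39410) + 39596/(-17267)) = 0/(-5972/(-39410) + 39596/(-17267)) = 0/(-5972*(-1/39410) + 39596*(-1/17267)) = 0/(2986/19705 - 39596/17267) = 0/(-728679918/340246235) = 0*(-340246235/728679918) = 0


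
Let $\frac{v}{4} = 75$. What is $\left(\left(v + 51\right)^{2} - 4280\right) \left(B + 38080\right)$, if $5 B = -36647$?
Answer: $\frac{18284460513}{5} \approx 3.6569 \cdot 10^{9}$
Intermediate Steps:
$B = - \frac{36647}{5}$ ($B = \frac{1}{5} \left(-36647\right) = - \frac{36647}{5} \approx -7329.4$)
$v = 300$ ($v = 4 \cdot 75 = 300$)
$\left(\left(v + 51\right)^{2} - 4280\right) \left(B + 38080\right) = \left(\left(300 + 51\right)^{2} - 4280\right) \left(- \frac{36647}{5} + 38080\right) = \left(351^{2} - 4280\right) \frac{153753}{5} = \left(123201 - 4280\right) \frac{153753}{5} = 118921 \cdot \frac{153753}{5} = \frac{18284460513}{5}$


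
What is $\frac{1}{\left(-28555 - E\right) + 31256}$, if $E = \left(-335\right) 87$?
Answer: $\frac{1}{31846} \approx 3.1401 \cdot 10^{-5}$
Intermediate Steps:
$E = -29145$
$\frac{1}{\left(-28555 - E\right) + 31256} = \frac{1}{\left(-28555 - -29145\right) + 31256} = \frac{1}{\left(-28555 + 29145\right) + 31256} = \frac{1}{590 + 31256} = \frac{1}{31846}$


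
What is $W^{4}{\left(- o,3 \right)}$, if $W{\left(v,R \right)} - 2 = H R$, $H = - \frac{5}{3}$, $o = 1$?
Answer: $81$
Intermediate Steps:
$H = - \frac{5}{3}$ ($H = \left(-5\right) \frac{1}{3} = - \frac{5}{3} \approx -1.6667$)
$W{\left(v,R \right)} = 2 - \frac{5 R}{3}$
$W^{4}{\left(- o,3 \right)} = \left(2 - 5\right)^{4} = \left(-3\right)^{4} = 81$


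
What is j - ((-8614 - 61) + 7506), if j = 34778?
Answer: 35947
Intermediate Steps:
j - ((-8614 - 61) + 7506) = 34778 - ((-8614 - 61) + 7506) = 34778 - (-8675 + 7506) = 34778 - 1*(-1169) = 34778 + 1169 = 35947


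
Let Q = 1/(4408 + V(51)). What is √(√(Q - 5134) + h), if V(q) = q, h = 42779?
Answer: √(354252899 + 13*I*√2083217955)/91 ≈ 206.83 + 0.17321*I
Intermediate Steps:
Q = 1/4459 (Q = 1/(4408 + 51) = 1/4459 ≈ 0.00022427)
√(√(Q - 5134) + h) = √(√(1/4459 - 5134) + 42779) = √(√(-22892505/4459) + 42779) = √(I*√2083217955/637 + 42779) = √(42779 + I*√2083217955/637)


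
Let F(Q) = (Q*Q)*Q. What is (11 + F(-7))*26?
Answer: -8632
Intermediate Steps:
F(Q) = Q**3 (F(Q) = Q**2*Q = Q**3)
(11 + F(-7))*26 = (11 + (-7)**3)*26 = (11 - 343)*26 = -332*26 = -8632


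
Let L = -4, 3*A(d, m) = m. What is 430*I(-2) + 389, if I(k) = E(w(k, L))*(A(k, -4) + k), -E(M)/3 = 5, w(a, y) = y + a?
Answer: 21889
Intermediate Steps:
A(d, m) = m/3
w(a, y) = a + y
E(M) = -15 (E(M) = -3*5 = -15)
I(k) = 20 - 15*k (I(k) = -15*((1/3)*(-4) + k) = -15*(-4/3 + k) = 20 - 15*k)
430*I(-2) + 389 = 430*(20 - 15*(-2)) + 389 = 430*(20 + 30) + 389 = 430*50 + 389 = 21500 + 389 = 21889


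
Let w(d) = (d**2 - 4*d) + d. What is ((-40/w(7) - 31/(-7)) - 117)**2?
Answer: 12996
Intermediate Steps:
w(d) = d**2 - 3*d
((-40/w(7) - 31/(-7)) - 117)**2 = ((-40*1/(7*(-3 + 7)) - 31/(-7)) - 117)**2 = ((-40/(7*4) - 31*(-1/7)) - 117)**2 = ((-40/28 + 31/7) - 117)**2 = ((-40*1/28 + 31/7) - 117)**2 = ((-10/7 + 31/7) - 117)**2 = (3 - 117)**2 = (-114)**2 = 12996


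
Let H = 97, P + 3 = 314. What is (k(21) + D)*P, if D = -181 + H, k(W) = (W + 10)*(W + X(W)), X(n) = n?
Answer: 378798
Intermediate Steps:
P = 311 (P = -3 + 314 = 311)
k(W) = 2*W*(10 + W) (k(W) = (W + 10)*(W + W) = (10 + W)*(2*W) = 2*W*(10 + W))
D = -84 (D = -181 + 97 = -84)
(k(21) + D)*P = (2*21*(10 + 21) - 84)*311 = (2*21*31 - 84)*311 = (1302 - 84)*311 = 1218*311 = 378798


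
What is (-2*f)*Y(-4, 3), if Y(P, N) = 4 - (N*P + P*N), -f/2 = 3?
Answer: 336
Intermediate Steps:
f = -6 (f = -2*3 = -6)
Y(P, N) = 4 - 2*N*P (Y(P, N) = 4 - (N*P + N*P) = 4 - 2*N*P)
(-2*f)*Y(-4, 3) = (-2*(-6))*(4 - 2*3*(-4)) = 12*(4 + 24) = 12*28 = 336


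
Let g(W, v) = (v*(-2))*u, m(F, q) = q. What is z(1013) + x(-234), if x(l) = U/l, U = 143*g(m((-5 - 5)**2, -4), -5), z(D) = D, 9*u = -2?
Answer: 82163/81 ≈ 1014.4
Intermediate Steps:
u = -2/9 (u = (1/9)*(-2) = -2/9 ≈ -0.22222)
g(W, v) = 4*v/9 (g(W, v) = (v*(-2))*(-2/9) = -2*v*(-2/9) = 4*v/9)
U = -2860/9 (U = 143*((4/9)*(-5)) = 143*(-20/9) = -2860/9 ≈ -317.78)
x(l) = -2860/(9*l)
z(1013) + x(-234) = 1013 - 2860/9/(-234) = 1013 - 2860/9*(-1/234) = 1013 + 110/81 = 82163/81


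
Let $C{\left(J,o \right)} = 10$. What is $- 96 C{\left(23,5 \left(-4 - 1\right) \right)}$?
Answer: $-960$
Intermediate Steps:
$- 96 C{\left(23,5 \left(-4 - 1\right) \right)} = \left(-96\right) 10 = -960$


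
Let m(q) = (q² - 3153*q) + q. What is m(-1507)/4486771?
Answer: 7021113/4486771 ≈ 1.5648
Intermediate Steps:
m(q) = q² - 3152*q
m(-1507)/4486771 = -1507*(-3152 - 1507)/4486771 = -1507*(-4659)*(1/4486771) = 7021113*(1/4486771) = 7021113/4486771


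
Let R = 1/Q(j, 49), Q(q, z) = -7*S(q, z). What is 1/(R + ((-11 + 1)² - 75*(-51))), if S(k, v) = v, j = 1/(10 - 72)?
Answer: 343/1346274 ≈ 0.00025478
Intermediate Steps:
j = -1/62 (j = 1/(-62) = -1/62 ≈ -0.016129)
Q(q, z) = -7*z
R = -1/343 (R = 1/(-7*49) = 1/(-343) = -1/343 ≈ -0.0029155)
1/(R + ((-11 + 1)² - 75*(-51))) = 1/(-1/343 + ((-11 + 1)² - 75*(-51))) = 1/(-1/343 + ((-10)² + 3825)) = 1/(-1/343 + (100 + 3825)) = 1/(-1/343 + 3925) = 1/(1346274/343) = 343/1346274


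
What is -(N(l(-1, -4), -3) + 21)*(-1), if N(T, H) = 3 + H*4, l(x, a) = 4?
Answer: 12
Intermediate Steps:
N(T, H) = 3 + 4*H
-(N(l(-1, -4), -3) + 21)*(-1) = -((3 + 4*(-3)) + 21)*(-1) = -((3 - 12) + 21)*(-1) = -(-9 + 21)*(-1) = -12*(-1) = -1*(-12) = 12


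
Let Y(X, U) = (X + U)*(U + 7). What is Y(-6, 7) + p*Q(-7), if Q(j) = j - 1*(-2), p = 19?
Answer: -81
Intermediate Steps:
Y(X, U) = (7 + U)*(U + X) (Y(X, U) = (U + X)*(7 + U) = (7 + U)*(U + X))
Q(j) = 2 + j (Q(j) = j + 2 = 2 + j)
Y(-6, 7) + p*Q(-7) = (7**2 + 7*7 + 7*(-6) + 7*(-6)) + 19*(2 - 7) = (49 + 49 - 42 - 42) + 19*(-5) = 14 - 95 = -81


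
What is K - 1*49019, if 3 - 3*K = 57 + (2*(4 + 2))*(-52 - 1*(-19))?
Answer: -48905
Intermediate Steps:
K = 114 (K = 1 - (57 + (2*(4 + 2))*(-52 - 1*(-19)))/3 = 1 - (57 + (2*6)*(-52 + 19))/3 = 1 - (57 + 12*(-33))/3 = 1 - (57 - 396)/3 = 1 - ⅓*(-339) = 1 + 113 = 114)
K - 1*49019 = 114 - 1*49019 = 114 - 49019 = -48905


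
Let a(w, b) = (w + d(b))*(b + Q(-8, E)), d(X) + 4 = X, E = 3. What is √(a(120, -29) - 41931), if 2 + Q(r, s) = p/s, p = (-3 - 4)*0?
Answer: 2*I*√11157 ≈ 211.25*I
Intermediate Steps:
p = 0 (p = -7*0 = 0)
d(X) = -4 + X
Q(r, s) = -2 (Q(r, s) = -2 + 0/s = -2 + 0 = -2)
a(w, b) = (-2 + b)*(-4 + b + w) (a(w, b) = (w + (-4 + b))*(b - 2) = (-4 + b + w)*(-2 + b) = (-2 + b)*(-4 + b + w))
√(a(120, -29) - 41931) = √((8 + (-29)² - 6*(-29) - 2*120 - 29*120) - 41931) = √((8 + 841 + 174 - 240 - 3480) - 41931) = √(-2697 - 41931) = √(-44628) = 2*I*√11157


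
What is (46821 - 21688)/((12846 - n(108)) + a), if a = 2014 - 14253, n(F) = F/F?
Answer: 25133/606 ≈ 41.474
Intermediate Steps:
n(F) = 1
a = -12239
(46821 - 21688)/((12846 - n(108)) + a) = (46821 - 21688)/((12846 - 1*1) - 12239) = 25133/((12846 - 1) - 12239) = 25133/(12845 - 12239) = 25133/606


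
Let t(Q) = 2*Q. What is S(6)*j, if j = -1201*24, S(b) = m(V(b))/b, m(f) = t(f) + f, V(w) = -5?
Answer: 72060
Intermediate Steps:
m(f) = 3*f (m(f) = 2*f + f = 3*f)
S(b) = -15/b (S(b) = (3*(-5))/b = -15/b)
j = -28824
S(6)*j = -15/6*(-28824) = -15*1/6*(-28824) = -5/2*(-28824) = 72060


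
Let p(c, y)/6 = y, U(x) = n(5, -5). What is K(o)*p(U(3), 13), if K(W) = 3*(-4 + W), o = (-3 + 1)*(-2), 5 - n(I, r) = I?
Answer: 0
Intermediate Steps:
n(I, r) = 5 - I
U(x) = 0 (U(x) = 5 - 1*5 = 5 - 5 = 0)
o = 4 (o = -2*(-2) = 4)
p(c, y) = 6*y
K(W) = -12 + 3*W
K(o)*p(U(3), 13) = (-12 + 3*4)*(6*13) = (-12 + 12)*78 = 0*78 = 0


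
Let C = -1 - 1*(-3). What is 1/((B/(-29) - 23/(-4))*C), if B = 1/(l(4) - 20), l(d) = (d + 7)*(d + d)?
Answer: 493/5669 ≈ 0.086964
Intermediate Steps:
C = 2 (C = -1 + 3 = 2)
l(d) = 2*d*(7 + d) (l(d) = (7 + d)*(2*d) = 2*d*(7 + d))
B = 1/68 (B = 1/(2*4*(7 + 4) - 20) = 1/(2*4*11 - 20) = 1/(88 - 20) = 1/68 ≈ 0.014706)
1/((B/(-29) - 23/(-4))*C) = 1/(((1/68)/(-29) - 23/(-4))*2) = 1/(((1/68)*(-1/29) - 23*(-1/4))*2) = 1/((-1/1972 + 23/4)*2) = 1/((5669/986)*2) = 1/(5669/493) = 493/5669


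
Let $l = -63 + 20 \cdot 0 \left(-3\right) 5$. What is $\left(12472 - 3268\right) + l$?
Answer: $9141$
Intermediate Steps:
$l = -63$ ($l = -63 + 20 \cdot 0 \cdot 5 = -63 + 20 \cdot 0 = -63 + 0 = -63$)
$\left(12472 - 3268\right) + l = \left(12472 - 3268\right) - 63 = 9204 - 63 = 9141$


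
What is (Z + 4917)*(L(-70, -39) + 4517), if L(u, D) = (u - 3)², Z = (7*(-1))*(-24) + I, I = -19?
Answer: 49879836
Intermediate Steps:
Z = 149 (Z = (7*(-1))*(-24) - 19 = -7*(-24) - 19 = 168 - 19 = 149)
L(u, D) = (-3 + u)²
(Z + 4917)*(L(-70, -39) + 4517) = (149 + 4917)*((-3 - 70)² + 4517) = 5066*((-73)² + 4517) = 5066*(5329 + 4517) = 5066*9846 = 49879836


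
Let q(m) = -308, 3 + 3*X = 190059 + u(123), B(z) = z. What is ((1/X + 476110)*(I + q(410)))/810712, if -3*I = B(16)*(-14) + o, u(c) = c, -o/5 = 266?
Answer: 150910206155/1223653948 ≈ 123.33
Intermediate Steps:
o = -1330 (o = -5*266 = -1330)
I = 518 (I = -(16*(-14) - 1330)/3 = -(-224 - 1330)/3 = -⅓*(-1554) = 518)
X = 63393 (X = -1 + (190059 + 123)/3 = -1 + (⅓)*190182 = -1 + 63394 = 63393)
((1/X + 476110)*(I + q(410)))/810712 = ((1/63393 + 476110)*(518 - 308))/810712 = ((1/63393 + 476110)*210)*(1/810712) = ((30182041231/63393)*210)*(1/810712) = (2112742886170/21131)*(1/810712) = 150910206155/1223653948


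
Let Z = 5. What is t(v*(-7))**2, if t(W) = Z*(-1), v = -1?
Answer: 25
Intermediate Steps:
t(W) = -5 (t(W) = 5*(-1) = -5)
t(v*(-7))**2 = (-5)**2 = 25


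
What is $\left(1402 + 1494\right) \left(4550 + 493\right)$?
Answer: $14604528$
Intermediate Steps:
$\left(1402 + 1494\right) \left(4550 + 493\right) = 2896 \cdot 5043 = 14604528$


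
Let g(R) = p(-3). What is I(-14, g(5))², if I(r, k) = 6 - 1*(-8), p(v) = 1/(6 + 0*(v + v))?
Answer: 196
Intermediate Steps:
p(v) = ⅙ (p(v) = 1/(6 + 0*(2*v)) = 1/(6 + 0) = 1/6 = ⅙)
g(R) = ⅙
I(r, k) = 14 (I(r, k) = 6 + 8 = 14)
I(-14, g(5))² = 14² = 196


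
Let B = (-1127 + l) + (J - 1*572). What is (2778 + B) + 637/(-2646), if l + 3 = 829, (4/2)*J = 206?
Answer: 108419/54 ≈ 2007.8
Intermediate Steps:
J = 103 (J = (½)*206 = 103)
l = 826 (l = -3 + 829 = 826)
B = -770 (B = (-1127 + 826) + (103 - 1*572) = -301 + (103 - 572) = -301 - 469 = -770)
(2778 + B) + 637/(-2646) = (2778 - 770) + 637/(-2646) = 2008 + 637*(-1/2646) = 2008 - 13/54 = 108419/54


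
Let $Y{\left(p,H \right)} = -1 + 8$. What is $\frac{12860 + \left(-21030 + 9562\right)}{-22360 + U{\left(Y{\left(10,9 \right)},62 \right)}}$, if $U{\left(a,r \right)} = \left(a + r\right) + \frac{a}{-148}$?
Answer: $- \frac{206016}{3299075} \approx -0.062447$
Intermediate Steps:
$Y{\left(p,H \right)} = 7$
$U{\left(a,r \right)} = r + \frac{147 a}{148}$ ($U{\left(a,r \right)} = \left(a + r\right) + a \left(- \frac{1}{148}\right) = \left(a + r\right) - \frac{a}{148} = r + \frac{147 a}{148}$)
$\frac{12860 + \left(-21030 + 9562\right)}{-22360 + U{\left(Y{\left(10,9 \right)},62 \right)}} = \frac{12860 + \left(-21030 + 9562\right)}{-22360 + \left(62 + \frac{147}{148} \cdot 7\right)} = \frac{12860 - 11468}{-22360 + \left(62 + \frac{1029}{148}\right)} = \frac{1392}{-22360 + \frac{10205}{148}} = \frac{1392}{- \frac{3299075}{148}} = 1392 \left(- \frac{148}{3299075}\right) = - \frac{206016}{3299075}$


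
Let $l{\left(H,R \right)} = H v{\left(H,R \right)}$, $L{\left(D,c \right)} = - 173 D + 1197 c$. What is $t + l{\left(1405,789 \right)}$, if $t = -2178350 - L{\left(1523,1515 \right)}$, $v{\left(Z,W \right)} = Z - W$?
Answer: $-2862846$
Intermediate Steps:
$l{\left(H,R \right)} = H \left(H - R\right)$
$t = -3728326$ ($t = -2178350 - \left(\left(-173\right) 1523 + 1197 \cdot 1515\right) = -2178350 - \left(-263479 + 1813455\right) = -2178350 - 1549976 = -3728326$)
$t + l{\left(1405,789 \right)} = -3728326 + 1405 \left(1405 - 789\right) = -3728326 + 1405 \cdot 616 = -3728326 + 865480 = -2862846$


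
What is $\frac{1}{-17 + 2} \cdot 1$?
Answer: $- \frac{1}{15} \approx -0.066667$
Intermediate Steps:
$\frac{1}{-17 + 2} \cdot 1 = \frac{1}{-15} \cdot 1 = \left(- \frac{1}{15}\right) 1 = - \frac{1}{15}$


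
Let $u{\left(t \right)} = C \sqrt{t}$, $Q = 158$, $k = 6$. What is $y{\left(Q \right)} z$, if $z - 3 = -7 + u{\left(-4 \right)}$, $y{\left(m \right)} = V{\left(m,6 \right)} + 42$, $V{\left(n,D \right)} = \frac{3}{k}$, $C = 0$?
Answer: $-170$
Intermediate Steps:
$V{\left(n,D \right)} = \frac{1}{2}$ ($V{\left(n,D \right)} = \frac{3}{6} = 3 \cdot \frac{1}{6} = \frac{1}{2}$)
$u{\left(t \right)} = 0$ ($u{\left(t \right)} = 0 \sqrt{t} = 0$)
$y{\left(m \right)} = \frac{85}{2}$ ($y{\left(m \right)} = \frac{1}{2} + 42 = \frac{85}{2}$)
$z = -4$ ($z = 3 + \left(-7 + 0\right) = 3 - 7 = -4$)
$y{\left(Q \right)} z = \frac{85}{2} \left(-4\right) = -170$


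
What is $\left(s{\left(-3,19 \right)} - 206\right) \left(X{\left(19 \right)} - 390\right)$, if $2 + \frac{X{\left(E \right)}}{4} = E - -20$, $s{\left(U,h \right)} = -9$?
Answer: $52030$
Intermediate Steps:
$X{\left(E \right)} = 72 + 4 E$ ($X{\left(E \right)} = -8 + 4 \left(E - -20\right) = -8 + 4 \left(E + 20\right) = -8 + 4 \left(20 + E\right) = -8 + \left(80 + 4 E\right) = 72 + 4 E$)
$\left(s{\left(-3,19 \right)} - 206\right) \left(X{\left(19 \right)} - 390\right) = \left(-9 - 206\right) \left(\left(72 + 4 \cdot 19\right) - 390\right) = - 215 \left(\left(72 + 76\right) - 390\right) = - 215 \left(148 - 390\right) = \left(-215\right) \left(-242\right) = 52030$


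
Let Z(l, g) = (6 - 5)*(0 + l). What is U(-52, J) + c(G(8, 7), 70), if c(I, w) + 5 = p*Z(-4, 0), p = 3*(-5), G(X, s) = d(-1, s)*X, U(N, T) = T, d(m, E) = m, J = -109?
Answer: -54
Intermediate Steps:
Z(l, g) = l (Z(l, g) = 1*l = l)
G(X, s) = -X
p = -15
c(I, w) = 55 (c(I, w) = -5 - 15*(-4) = -5 + 60 = 55)
U(-52, J) + c(G(8, 7), 70) = -109 + 55 = -54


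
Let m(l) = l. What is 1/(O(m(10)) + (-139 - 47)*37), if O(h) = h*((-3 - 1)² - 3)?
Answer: -1/6752 ≈ -0.00014810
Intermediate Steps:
O(h) = 13*h (O(h) = h*((-4)² - 3) = h*(16 - 3) = h*13 = 13*h)
1/(O(m(10)) + (-139 - 47)*37) = 1/(13*10 + (-139 - 47)*37) = 1/(130 - 186*37) = 1/(130 - 6882) = 1/(-6752) = -1/6752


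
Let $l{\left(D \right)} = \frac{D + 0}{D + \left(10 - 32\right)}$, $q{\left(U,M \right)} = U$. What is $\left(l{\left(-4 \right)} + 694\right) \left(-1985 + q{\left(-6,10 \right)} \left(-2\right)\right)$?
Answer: $- \frac{17804352}{13} \approx -1.3696 \cdot 10^{6}$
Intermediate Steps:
$l{\left(D \right)} = \frac{D}{-22 + D}$ ($l{\left(D \right)} = \frac{D}{D + \left(10 - 32\right)} = \frac{D}{D - 22} = \frac{D}{-22 + D}$)
$\left(l{\left(-4 \right)} + 694\right) \left(-1985 + q{\left(-6,10 \right)} \left(-2\right)\right) = \left(- \frac{4}{-22 - 4} + 694\right) \left(-1985 - -12\right) = \left(- \frac{4}{-26} + 694\right) \left(-1985 + 12\right) = \left(\left(-4\right) \left(- \frac{1}{26}\right) + 694\right) \left(-1973\right) = \left(\frac{2}{13} + 694\right) \left(-1973\right) = \frac{9024}{13} \left(-1973\right) = - \frac{17804352}{13}$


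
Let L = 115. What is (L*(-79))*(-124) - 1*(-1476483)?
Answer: 2603023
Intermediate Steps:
(L*(-79))*(-124) - 1*(-1476483) = (115*(-79))*(-124) - 1*(-1476483) = -9085*(-124) + 1476483 = 1126540 + 1476483 = 2603023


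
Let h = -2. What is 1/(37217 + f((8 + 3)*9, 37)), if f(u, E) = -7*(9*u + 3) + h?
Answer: 1/30957 ≈ 3.2303e-5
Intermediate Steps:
f(u, E) = -23 - 63*u (f(u, E) = -7*(9*u + 3) - 2 = -7*(3 + 9*u) - 2 = (-21 - 63*u) - 2 = -23 - 63*u)
1/(37217 + f((8 + 3)*9, 37)) = 1/(37217 + (-23 - 63*(8 + 3)*9)) = 1/(37217 + (-23 - 693*9)) = 1/(37217 + (-23 - 63*99)) = 1/(37217 + (-23 - 6237)) = 1/(37217 - 6260) = 1/30957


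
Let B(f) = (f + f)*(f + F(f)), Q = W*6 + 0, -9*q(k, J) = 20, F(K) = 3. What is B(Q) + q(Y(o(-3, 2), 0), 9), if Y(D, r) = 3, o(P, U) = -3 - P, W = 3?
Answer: 6784/9 ≈ 753.78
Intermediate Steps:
q(k, J) = -20/9 (q(k, J) = -1/9*20 = -20/9)
Q = 18 (Q = 3*6 + 0 = 18 + 0 = 18)
B(f) = 2*f*(3 + f) (B(f) = (f + f)*(f + 3) = (2*f)*(3 + f) = 2*f*(3 + f))
B(Q) + q(Y(o(-3, 2), 0), 9) = 2*18*(3 + 18) - 20/9 = 2*18*21 - 20/9 = 756 - 20/9 = 6784/9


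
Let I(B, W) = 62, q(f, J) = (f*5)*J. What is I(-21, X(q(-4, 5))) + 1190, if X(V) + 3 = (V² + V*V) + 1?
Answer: 1252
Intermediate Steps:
q(f, J) = 5*J*f (q(f, J) = (5*f)*J = 5*J*f)
X(V) = -2 + 2*V² (X(V) = -3 + ((V² + V*V) + 1) = -3 + ((V² + V²) + 1) = -3 + (2*V² + 1) = -3 + (1 + 2*V²) = -2 + 2*V²)
I(-21, X(q(-4, 5))) + 1190 = 62 + 1190 = 1252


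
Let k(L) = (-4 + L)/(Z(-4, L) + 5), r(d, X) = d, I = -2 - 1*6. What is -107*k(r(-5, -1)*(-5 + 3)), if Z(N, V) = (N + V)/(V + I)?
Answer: -321/4 ≈ -80.250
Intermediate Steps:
I = -8 (I = -2 - 6 = -8)
Z(N, V) = (N + V)/(-8 + V) (Z(N, V) = (N + V)/(V - 8) = (N + V)/(-8 + V))
k(L) = (-4 + L)/(5 + (-4 + L)/(-8 + L)) (k(L) = (-4 + L)/((-4 + L)/(-8 + L) + 5) = (-4 + L)/(5 + (-4 + L)/(-8 + L)))
-107*k(r(-5, -1)*(-5 + 3)) = -107*(-8 - 5*(-5 + 3))*(-4 - 5*(-5 + 3))/(2*(-22 + 3*(-5*(-5 + 3)))) = -107*(-8 - 5*(-2))*(-4 - 5*(-2))/(2*(-22 + 3*(-5*(-2)))) = -107*(-8 + 10)*(-4 + 10)/(2*(-22 + 3*10)) = -107*2*6/(2*(-22 + 30)) = -107*2*6/(2*8) = -107*¾ = -321/4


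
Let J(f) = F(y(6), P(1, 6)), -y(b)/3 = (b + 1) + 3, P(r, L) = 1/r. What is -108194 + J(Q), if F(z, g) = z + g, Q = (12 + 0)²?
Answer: -108223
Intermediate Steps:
Q = 144 (Q = 12² = 144)
y(b) = -12 - 3*b (y(b) = -3*((b + 1) + 3) = -3*((1 + b) + 3) = -3*(4 + b) = -12 - 3*b)
F(z, g) = g + z
J(f) = -29 (J(f) = 1/1 + (-12 - 3*6) = 1 + (-12 - 18) = 1 - 30 = -29)
-108194 + J(Q) = -108194 - 29 = -108223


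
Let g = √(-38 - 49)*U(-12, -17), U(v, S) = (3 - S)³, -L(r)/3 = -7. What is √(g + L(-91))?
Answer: √(21 + 8000*I*√87) ≈ 193.18 + 193.13*I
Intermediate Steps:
L(r) = 21 (L(r) = -3*(-7) = 21)
g = 8000*I*√87 (g = √(-38 - 49)*(-(-3 - 17)³) = √(-87)*(-1*(-20)³) = (I*√87)*(-1*(-8000)) = (I*√87)*8000 = 8000*I*√87 ≈ 74619.0*I)
√(g + L(-91)) = √(8000*I*√87 + 21) = √(21 + 8000*I*√87)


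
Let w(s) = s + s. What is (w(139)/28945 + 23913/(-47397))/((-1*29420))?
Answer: 32332639/1921975208300 ≈ 1.6823e-5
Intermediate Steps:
w(s) = 2*s
(w(139)/28945 + 23913/(-47397))/((-1*29420)) = ((2*139)/28945 + 23913/(-47397))/((-1*29420)) = (278*(1/28945) + 23913*(-1/47397))/(-29420) = (278/28945 - 7971/15799)*(-1/29420) = -32332639/65328865*(-1/29420) = 32332639/1921975208300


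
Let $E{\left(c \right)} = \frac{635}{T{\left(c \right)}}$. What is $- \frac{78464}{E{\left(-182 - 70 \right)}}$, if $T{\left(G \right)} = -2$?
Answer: $\frac{156928}{635} \approx 247.13$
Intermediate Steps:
$E{\left(c \right)} = - \frac{635}{2}$ ($E{\left(c \right)} = \frac{635}{-2} = 635 \left(- \frac{1}{2}\right) = - \frac{635}{2}$)
$- \frac{78464}{E{\left(-182 - 70 \right)}} = - \frac{78464}{- \frac{635}{2}} = \left(-78464\right) \left(- \frac{2}{635}\right) = \frac{156928}{635}$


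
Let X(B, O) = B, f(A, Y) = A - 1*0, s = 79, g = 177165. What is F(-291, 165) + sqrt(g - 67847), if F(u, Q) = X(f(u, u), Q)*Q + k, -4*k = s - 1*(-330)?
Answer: -192469/4 + sqrt(109318) ≈ -47787.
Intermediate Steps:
f(A, Y) = A (f(A, Y) = A + 0 = A)
k = -409/4 (k = -(79 - 1*(-330))/4 = -(79 + 330)/4 = -1/4*409 = -409/4 ≈ -102.25)
F(u, Q) = -409/4 + Q*u (F(u, Q) = u*Q - 409/4 = Q*u - 409/4 = -409/4 + Q*u)
F(-291, 165) + sqrt(g - 67847) = (-409/4 + 165*(-291)) + sqrt(177165 - 67847) = (-409/4 - 48015) + sqrt(109318) = -192469/4 + sqrt(109318)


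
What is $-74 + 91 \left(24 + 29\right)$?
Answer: $4749$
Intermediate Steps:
$-74 + 91 \left(24 + 29\right) = -74 + 91 \cdot 53 = -74 + 4823 = 4749$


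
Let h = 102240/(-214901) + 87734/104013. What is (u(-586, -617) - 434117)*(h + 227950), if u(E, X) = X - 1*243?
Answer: -2216320940996709528028/22352497713 ≈ -9.9153e+10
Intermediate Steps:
h = 8219835214/22352497713 (h = 102240*(-1/214901) + 87734*(1/104013) = -102240/214901 + 87734/104013 = 8219835214/22352497713 ≈ 0.36774)
u(E, X) = -243 + X (u(E, X) = X - 243 = -243 + X)
(u(-586, -617) - 434117)*(h + 227950) = ((-243 - 617) - 434117)*(8219835214/22352497713 + 227950) = (-860 - 434117)*(5095260073513564/22352497713) = -434977*5095260073513564/22352497713 = -2216320940996709528028/22352497713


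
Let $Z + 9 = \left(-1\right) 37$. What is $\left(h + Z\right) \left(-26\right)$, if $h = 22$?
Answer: $624$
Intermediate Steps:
$Z = -46$ ($Z = -9 - 37 = -46$)
$\left(h + Z\right) \left(-26\right) = \left(22 - 46\right) \left(-26\right) = \left(-24\right) \left(-26\right) = 624$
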